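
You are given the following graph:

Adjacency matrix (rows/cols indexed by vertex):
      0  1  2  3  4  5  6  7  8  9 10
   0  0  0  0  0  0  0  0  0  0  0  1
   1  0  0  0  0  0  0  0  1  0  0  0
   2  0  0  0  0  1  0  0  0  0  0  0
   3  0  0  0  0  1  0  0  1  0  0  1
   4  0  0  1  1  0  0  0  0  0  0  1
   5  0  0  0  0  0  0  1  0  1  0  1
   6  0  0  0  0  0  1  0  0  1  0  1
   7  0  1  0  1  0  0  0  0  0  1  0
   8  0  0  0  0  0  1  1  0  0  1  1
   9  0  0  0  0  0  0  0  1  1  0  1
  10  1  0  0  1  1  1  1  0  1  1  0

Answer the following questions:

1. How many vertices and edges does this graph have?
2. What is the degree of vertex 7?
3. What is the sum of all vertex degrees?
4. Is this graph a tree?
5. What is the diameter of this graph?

Count: 11 vertices, 16 edges.
Vertex 7 has neighbors [1, 3, 9], degree = 3.
Handshaking lemma: 2 * 16 = 32.
A tree on 11 vertices has 10 edges. This graph has 16 edges (6 extra). Not a tree.
Diameter (longest shortest path) = 4.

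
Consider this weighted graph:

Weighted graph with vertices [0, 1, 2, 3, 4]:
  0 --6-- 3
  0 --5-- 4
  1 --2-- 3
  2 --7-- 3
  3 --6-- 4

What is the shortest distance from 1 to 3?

Using Dijkstra's algorithm from vertex 1:
Shortest path: 1 -> 3
Total weight: 2 = 2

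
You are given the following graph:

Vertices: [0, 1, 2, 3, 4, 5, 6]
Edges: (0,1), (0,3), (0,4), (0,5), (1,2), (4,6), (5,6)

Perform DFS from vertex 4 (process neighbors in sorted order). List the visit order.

DFS from vertex 4 (neighbors processed in ascending order):
Visit order: 4, 0, 1, 2, 3, 5, 6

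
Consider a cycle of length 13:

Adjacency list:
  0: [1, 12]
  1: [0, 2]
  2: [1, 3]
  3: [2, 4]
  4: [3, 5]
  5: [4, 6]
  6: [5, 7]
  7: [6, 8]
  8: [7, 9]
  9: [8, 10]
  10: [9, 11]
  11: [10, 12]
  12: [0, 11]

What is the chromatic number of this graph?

This is an odd cycle (C_13). Odd cycles are not bipartite (any 2-coloring forces two adjacent vertices to match), and 3 colors suffice.
Chromatic number = 3.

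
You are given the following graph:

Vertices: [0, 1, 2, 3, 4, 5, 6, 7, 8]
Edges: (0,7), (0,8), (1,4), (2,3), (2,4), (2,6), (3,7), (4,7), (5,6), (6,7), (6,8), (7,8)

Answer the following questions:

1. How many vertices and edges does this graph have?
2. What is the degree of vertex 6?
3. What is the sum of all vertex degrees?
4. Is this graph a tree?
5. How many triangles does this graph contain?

Count: 9 vertices, 12 edges.
Vertex 6 has neighbors [2, 5, 7, 8], degree = 4.
Handshaking lemma: 2 * 12 = 24.
A tree on 9 vertices has 8 edges. This graph has 12 edges (4 extra). Not a tree.
Number of triangles = 2.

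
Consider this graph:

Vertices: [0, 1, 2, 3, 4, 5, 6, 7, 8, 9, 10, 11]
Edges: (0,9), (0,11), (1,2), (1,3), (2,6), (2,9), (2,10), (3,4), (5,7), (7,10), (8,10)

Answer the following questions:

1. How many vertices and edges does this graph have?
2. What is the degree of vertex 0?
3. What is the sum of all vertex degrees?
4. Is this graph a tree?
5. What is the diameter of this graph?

Count: 12 vertices, 11 edges.
Vertex 0 has neighbors [9, 11], degree = 2.
Handshaking lemma: 2 * 11 = 22.
A graph is a tree iff it is connected and has exactly n-1 edges. This graph is connected (all 12 vertices in one component) and has 12-1 = 11 edges. It is a tree.
Diameter (longest shortest path) = 6.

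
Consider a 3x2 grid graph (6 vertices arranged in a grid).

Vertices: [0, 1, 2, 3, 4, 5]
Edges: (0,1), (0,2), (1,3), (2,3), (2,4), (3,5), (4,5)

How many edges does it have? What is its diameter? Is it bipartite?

A 3x2 grid has 4 vertical edges and 3 horizontal edges.
Total edges = 4 + 3 = 7.
Diameter = (3-1) + (2-1) = 3 (corner to opposite corner).
Grid graphs are bipartite (checkerboard coloring).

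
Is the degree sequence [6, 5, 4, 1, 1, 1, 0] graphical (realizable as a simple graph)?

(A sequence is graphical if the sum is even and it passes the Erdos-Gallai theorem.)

Sum of degrees = 18. Sum is even but fails Erdos-Gallai. The sequence is NOT graphical.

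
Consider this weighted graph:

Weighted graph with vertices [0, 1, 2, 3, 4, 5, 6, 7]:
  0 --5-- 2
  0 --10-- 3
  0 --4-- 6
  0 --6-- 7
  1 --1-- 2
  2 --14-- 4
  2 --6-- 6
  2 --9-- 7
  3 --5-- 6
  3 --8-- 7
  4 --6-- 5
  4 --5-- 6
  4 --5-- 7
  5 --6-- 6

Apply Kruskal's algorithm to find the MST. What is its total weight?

Applying Kruskal's algorithm (sort edges by weight, add if no cycle):
  Add (1,2) w=1
  Add (0,6) w=4
  Add (0,2) w=5
  Add (3,6) w=5
  Add (4,6) w=5
  Add (4,7) w=5
  Skip (0,7) w=6 (creates cycle)
  Skip (2,6) w=6 (creates cycle)
  Add (4,5) w=6
  Skip (5,6) w=6 (creates cycle)
  Skip (3,7) w=8 (creates cycle)
  Skip (2,7) w=9 (creates cycle)
  Skip (0,3) w=10 (creates cycle)
  Skip (2,4) w=14 (creates cycle)
MST weight = 31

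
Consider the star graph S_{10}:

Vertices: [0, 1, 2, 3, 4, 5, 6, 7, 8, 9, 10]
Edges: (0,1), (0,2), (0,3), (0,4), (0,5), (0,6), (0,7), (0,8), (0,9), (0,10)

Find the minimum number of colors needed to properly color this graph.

S_{10} has one hub adjacent to 10 leaves; leaves are pairwise non-adjacent.
Color the hub 0 and every leaf 1.
Chromatic number = 2.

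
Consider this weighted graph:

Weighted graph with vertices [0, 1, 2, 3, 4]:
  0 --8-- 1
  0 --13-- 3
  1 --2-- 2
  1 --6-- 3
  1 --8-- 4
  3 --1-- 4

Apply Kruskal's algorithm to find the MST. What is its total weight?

Applying Kruskal's algorithm (sort edges by weight, add if no cycle):
  Add (3,4) w=1
  Add (1,2) w=2
  Add (1,3) w=6
  Add (0,1) w=8
  Skip (1,4) w=8 (creates cycle)
  Skip (0,3) w=13 (creates cycle)
MST weight = 17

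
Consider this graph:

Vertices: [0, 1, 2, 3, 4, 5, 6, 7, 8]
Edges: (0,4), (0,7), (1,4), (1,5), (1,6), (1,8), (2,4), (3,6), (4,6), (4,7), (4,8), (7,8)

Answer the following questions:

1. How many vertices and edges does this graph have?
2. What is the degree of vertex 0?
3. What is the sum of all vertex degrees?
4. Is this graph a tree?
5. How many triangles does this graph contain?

Count: 9 vertices, 12 edges.
Vertex 0 has neighbors [4, 7], degree = 2.
Handshaking lemma: 2 * 12 = 24.
A tree on 9 vertices has 8 edges. This graph has 12 edges (4 extra). Not a tree.
Number of triangles = 4.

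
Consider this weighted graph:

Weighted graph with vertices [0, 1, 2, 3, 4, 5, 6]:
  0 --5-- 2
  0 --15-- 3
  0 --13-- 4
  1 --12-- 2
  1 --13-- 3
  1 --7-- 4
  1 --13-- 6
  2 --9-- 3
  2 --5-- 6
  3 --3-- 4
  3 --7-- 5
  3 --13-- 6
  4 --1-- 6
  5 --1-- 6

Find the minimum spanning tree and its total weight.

Applying Kruskal's algorithm (sort edges by weight, add if no cycle):
  Add (4,6) w=1
  Add (5,6) w=1
  Add (3,4) w=3
  Add (0,2) w=5
  Add (2,6) w=5
  Add (1,4) w=7
  Skip (3,5) w=7 (creates cycle)
  Skip (2,3) w=9 (creates cycle)
  Skip (1,2) w=12 (creates cycle)
  Skip (0,4) w=13 (creates cycle)
  Skip (1,3) w=13 (creates cycle)
  Skip (1,6) w=13 (creates cycle)
  Skip (3,6) w=13 (creates cycle)
  Skip (0,3) w=15 (creates cycle)
MST weight = 22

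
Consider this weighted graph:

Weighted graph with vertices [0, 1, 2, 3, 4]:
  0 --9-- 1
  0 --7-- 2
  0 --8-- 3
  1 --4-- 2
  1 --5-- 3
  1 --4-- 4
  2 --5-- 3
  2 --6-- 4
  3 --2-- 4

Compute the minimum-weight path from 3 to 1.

Using Dijkstra's algorithm from vertex 3:
Shortest path: 3 -> 1
Total weight: 5 = 5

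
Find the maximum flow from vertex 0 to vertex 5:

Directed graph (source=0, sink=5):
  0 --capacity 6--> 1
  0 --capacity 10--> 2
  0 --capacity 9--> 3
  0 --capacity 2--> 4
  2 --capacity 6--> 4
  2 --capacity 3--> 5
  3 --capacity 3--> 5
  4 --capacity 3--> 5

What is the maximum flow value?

Computing max flow:
  Flow on (0->2): 6/10
  Flow on (0->3): 3/9
  Flow on (2->4): 3/6
  Flow on (2->5): 3/3
  Flow on (3->5): 3/3
  Flow on (4->5): 3/3
Maximum flow = 9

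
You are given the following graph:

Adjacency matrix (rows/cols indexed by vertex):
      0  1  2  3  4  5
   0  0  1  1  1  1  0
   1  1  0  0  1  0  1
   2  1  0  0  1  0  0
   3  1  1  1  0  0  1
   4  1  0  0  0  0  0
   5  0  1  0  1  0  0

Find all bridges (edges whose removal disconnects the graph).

A bridge is an edge whose removal increases the number of connected components.
Bridges found: (0,4)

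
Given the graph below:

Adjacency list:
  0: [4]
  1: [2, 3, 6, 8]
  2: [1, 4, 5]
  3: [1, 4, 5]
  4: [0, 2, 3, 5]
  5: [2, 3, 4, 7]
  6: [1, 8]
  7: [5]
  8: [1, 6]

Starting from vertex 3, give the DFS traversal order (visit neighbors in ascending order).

DFS from vertex 3 (neighbors processed in ascending order):
Visit order: 3, 1, 2, 4, 0, 5, 7, 6, 8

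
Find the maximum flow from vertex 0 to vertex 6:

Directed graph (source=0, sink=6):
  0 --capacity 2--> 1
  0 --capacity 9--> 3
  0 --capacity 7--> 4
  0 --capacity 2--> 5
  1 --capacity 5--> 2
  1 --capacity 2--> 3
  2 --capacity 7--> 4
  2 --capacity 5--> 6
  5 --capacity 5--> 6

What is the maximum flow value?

Computing max flow:
  Flow on (0->1): 2/2
  Flow on (0->5): 2/2
  Flow on (1->2): 2/5
  Flow on (2->6): 2/5
  Flow on (5->6): 2/5
Maximum flow = 4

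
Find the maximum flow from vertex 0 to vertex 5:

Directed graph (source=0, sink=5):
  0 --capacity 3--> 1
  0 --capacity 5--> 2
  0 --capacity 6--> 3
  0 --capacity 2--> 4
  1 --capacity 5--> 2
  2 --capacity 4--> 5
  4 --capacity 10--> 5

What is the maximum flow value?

Computing max flow:
  Flow on (0->2): 4/5
  Flow on (0->4): 2/2
  Flow on (2->5): 4/4
  Flow on (4->5): 2/10
Maximum flow = 6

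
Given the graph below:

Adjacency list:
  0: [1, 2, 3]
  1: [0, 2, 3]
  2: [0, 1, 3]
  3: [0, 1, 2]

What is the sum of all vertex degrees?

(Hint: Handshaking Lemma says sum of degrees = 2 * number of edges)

Count edges: 6 edges.
By Handshaking Lemma: sum of degrees = 2 * 6 = 12.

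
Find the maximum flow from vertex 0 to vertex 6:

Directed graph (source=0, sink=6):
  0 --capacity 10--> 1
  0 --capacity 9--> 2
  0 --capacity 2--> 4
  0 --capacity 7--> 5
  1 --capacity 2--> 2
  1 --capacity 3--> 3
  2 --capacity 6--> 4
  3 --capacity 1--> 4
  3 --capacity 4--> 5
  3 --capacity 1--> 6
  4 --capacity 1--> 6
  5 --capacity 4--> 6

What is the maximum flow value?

Computing max flow:
  Flow on (0->1): 4/10
  Flow on (0->5): 2/7
  Flow on (1->2): 1/2
  Flow on (1->3): 3/3
  Flow on (2->4): 1/6
  Flow on (3->5): 2/4
  Flow on (3->6): 1/1
  Flow on (4->6): 1/1
  Flow on (5->6): 4/4
Maximum flow = 6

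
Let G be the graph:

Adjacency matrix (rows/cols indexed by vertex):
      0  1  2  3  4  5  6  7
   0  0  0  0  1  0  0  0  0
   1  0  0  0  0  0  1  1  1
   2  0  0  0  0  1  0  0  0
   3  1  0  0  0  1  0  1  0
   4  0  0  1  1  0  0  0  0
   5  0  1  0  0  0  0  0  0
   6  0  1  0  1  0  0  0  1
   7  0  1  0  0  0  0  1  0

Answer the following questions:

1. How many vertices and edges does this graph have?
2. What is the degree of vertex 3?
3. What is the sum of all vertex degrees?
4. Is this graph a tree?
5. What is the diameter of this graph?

Count: 8 vertices, 8 edges.
Vertex 3 has neighbors [0, 4, 6], degree = 3.
Handshaking lemma: 2 * 8 = 16.
A tree on 8 vertices has 7 edges. This graph has 8 edges (1 extra). Not a tree.
Diameter (longest shortest path) = 5.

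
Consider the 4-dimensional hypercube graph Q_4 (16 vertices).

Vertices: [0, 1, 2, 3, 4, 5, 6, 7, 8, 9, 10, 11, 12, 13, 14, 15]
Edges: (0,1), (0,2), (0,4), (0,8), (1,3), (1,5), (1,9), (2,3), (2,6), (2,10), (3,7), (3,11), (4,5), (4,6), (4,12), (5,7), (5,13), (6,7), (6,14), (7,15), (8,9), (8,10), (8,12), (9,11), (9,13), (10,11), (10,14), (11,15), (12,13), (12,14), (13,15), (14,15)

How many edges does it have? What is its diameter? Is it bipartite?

The 4-dimensional hypercube Q_4 has 16 vertices and each vertex has degree 4.
Total edges = 16 * 4 / 2 = 32.
Diameter = 4 (max Hamming distance between binary labels).
Hypercubes are bipartite (partition by parity of binary representation).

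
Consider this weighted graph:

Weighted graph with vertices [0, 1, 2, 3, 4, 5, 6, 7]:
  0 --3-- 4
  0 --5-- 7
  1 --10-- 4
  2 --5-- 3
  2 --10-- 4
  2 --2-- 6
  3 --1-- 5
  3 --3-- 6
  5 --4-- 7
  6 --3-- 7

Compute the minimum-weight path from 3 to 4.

Using Dijkstra's algorithm from vertex 3:
Shortest path: 3 -> 5 -> 7 -> 0 -> 4
Total weight: 1 + 4 + 5 + 3 = 13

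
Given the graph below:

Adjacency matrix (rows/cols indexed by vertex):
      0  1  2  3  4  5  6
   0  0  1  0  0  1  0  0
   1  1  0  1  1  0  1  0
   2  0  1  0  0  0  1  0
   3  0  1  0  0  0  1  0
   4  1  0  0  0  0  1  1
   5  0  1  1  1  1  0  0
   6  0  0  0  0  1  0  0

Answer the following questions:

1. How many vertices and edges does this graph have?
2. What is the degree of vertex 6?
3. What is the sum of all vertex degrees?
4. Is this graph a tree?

Count: 7 vertices, 9 edges.
Vertex 6 has neighbors [4], degree = 1.
Handshaking lemma: 2 * 9 = 18.
A tree on 7 vertices has 6 edges. This graph has 9 edges (3 extra). Not a tree.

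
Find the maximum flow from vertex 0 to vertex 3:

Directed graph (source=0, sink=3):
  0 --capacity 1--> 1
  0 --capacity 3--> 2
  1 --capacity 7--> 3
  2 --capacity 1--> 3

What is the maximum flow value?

Computing max flow:
  Flow on (0->1): 1/1
  Flow on (0->2): 1/3
  Flow on (1->3): 1/7
  Flow on (2->3): 1/1
Maximum flow = 2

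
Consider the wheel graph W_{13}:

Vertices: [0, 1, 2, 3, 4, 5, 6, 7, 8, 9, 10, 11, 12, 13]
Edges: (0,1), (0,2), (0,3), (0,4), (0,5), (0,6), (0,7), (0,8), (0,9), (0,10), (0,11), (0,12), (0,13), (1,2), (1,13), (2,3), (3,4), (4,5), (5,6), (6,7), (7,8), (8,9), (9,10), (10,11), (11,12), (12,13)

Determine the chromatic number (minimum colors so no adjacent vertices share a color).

W_{13} = C_{13} plus a hub adjacent to every cycle vertex.
The outer cycle needs 3 colors (odd cycle); the hub is adjacent to all of them so needs a fresh color.
Chromatic number = 3 + 1 = 4.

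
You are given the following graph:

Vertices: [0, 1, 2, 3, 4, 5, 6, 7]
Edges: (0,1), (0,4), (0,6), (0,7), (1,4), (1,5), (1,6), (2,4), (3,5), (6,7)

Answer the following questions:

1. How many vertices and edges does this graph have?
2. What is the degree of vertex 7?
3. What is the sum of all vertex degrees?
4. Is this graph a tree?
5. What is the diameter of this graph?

Count: 8 vertices, 10 edges.
Vertex 7 has neighbors [0, 6], degree = 2.
Handshaking lemma: 2 * 10 = 20.
A tree on 8 vertices has 7 edges. This graph has 10 edges (3 extra). Not a tree.
Diameter (longest shortest path) = 4.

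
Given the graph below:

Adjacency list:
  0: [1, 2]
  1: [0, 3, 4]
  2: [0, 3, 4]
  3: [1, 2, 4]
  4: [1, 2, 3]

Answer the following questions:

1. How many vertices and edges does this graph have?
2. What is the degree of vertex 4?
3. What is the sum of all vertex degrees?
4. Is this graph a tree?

Count: 5 vertices, 7 edges.
Vertex 4 has neighbors [1, 2, 3], degree = 3.
Handshaking lemma: 2 * 7 = 14.
A tree on 5 vertices has 4 edges. This graph has 7 edges (3 extra). Not a tree.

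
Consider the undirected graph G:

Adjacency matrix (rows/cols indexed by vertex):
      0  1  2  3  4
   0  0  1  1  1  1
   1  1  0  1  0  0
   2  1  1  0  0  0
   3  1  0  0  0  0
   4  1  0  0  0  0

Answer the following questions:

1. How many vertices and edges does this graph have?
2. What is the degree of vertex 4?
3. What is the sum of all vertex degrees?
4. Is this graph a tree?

Count: 5 vertices, 5 edges.
Vertex 4 has neighbors [0], degree = 1.
Handshaking lemma: 2 * 5 = 10.
A tree on 5 vertices has 4 edges. This graph has 5 edges (1 extra). Not a tree.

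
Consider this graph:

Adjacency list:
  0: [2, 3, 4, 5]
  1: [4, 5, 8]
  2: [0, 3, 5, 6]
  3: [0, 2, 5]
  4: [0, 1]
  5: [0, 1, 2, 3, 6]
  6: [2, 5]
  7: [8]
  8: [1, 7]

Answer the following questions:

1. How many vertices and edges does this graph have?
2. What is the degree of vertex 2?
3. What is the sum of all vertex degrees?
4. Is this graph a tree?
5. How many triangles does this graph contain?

Count: 9 vertices, 13 edges.
Vertex 2 has neighbors [0, 3, 5, 6], degree = 4.
Handshaking lemma: 2 * 13 = 26.
A tree on 9 vertices has 8 edges. This graph has 13 edges (5 extra). Not a tree.
Number of triangles = 5.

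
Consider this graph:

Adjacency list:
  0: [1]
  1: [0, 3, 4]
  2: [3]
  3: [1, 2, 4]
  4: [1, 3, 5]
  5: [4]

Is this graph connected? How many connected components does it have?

Checking connectivity: the graph has 1 connected component(s).
All vertices are reachable from each other. The graph IS connected.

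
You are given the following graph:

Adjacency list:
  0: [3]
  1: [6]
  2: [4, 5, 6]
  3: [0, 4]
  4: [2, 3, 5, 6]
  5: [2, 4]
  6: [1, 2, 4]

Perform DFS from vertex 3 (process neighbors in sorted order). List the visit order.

DFS from vertex 3 (neighbors processed in ascending order):
Visit order: 3, 0, 4, 2, 5, 6, 1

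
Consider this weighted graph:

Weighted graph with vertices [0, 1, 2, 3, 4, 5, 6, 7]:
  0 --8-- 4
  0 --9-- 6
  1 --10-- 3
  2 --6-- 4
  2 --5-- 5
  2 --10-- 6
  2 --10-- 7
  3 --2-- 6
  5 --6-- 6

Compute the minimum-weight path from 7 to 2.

Using Dijkstra's algorithm from vertex 7:
Shortest path: 7 -> 2
Total weight: 10 = 10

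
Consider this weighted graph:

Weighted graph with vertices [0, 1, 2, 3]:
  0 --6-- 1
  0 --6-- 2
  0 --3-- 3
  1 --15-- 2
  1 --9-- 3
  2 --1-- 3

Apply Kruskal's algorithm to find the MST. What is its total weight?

Applying Kruskal's algorithm (sort edges by weight, add if no cycle):
  Add (2,3) w=1
  Add (0,3) w=3
  Skip (0,2) w=6 (creates cycle)
  Add (0,1) w=6
  Skip (1,3) w=9 (creates cycle)
  Skip (1,2) w=15 (creates cycle)
MST weight = 10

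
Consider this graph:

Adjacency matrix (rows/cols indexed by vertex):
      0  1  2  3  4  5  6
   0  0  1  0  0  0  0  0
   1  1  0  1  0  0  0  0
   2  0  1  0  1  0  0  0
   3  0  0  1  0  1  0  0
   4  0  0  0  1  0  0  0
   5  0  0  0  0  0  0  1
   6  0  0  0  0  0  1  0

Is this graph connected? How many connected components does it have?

Checking connectivity: the graph has 2 connected component(s).
Components: [[0, 1, 2, 3, 4], [5, 6]]. The graph is NOT connected.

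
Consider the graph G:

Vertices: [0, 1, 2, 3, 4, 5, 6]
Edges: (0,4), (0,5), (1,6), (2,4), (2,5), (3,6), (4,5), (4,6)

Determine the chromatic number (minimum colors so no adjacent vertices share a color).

The graph has a maximum clique of size 3 (lower bound on chromatic number).
A valid 3-coloring: {0: 2, 1: 0, 2: 2, 3: 0, 4: 0, 5: 1, 6: 1}.
Chromatic number = 3.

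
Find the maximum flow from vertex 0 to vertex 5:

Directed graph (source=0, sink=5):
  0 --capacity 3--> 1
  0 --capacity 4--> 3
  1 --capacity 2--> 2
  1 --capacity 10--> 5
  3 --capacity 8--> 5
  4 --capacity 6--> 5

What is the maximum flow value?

Computing max flow:
  Flow on (0->1): 3/3
  Flow on (0->3): 4/4
  Flow on (1->5): 3/10
  Flow on (3->5): 4/8
Maximum flow = 7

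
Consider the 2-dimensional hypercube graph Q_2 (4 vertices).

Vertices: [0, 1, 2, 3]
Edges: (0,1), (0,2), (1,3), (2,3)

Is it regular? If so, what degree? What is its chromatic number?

In Q_2, every vertex has exactly 2 neighbors (flip one of 2 bits), so it is 2-regular.
Q_2 is bipartite (partition by bit-parity), so chromatic number = 2.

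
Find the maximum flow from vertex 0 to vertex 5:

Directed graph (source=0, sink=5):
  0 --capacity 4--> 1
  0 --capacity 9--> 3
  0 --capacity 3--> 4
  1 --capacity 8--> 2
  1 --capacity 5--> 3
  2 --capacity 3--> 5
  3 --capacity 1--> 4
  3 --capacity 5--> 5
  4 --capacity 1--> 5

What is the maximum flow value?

Computing max flow:
  Flow on (0->1): 3/4
  Flow on (0->3): 6/9
  Flow on (1->2): 3/8
  Flow on (2->5): 3/3
  Flow on (3->4): 1/1
  Flow on (3->5): 5/5
  Flow on (4->5): 1/1
Maximum flow = 9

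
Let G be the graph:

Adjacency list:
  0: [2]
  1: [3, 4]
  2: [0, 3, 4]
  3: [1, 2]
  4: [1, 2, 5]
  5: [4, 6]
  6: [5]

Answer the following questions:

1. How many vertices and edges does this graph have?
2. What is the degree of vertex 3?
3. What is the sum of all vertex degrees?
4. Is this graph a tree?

Count: 7 vertices, 7 edges.
Vertex 3 has neighbors [1, 2], degree = 2.
Handshaking lemma: 2 * 7 = 14.
A tree on 7 vertices has 6 edges. This graph has 7 edges (1 extra). Not a tree.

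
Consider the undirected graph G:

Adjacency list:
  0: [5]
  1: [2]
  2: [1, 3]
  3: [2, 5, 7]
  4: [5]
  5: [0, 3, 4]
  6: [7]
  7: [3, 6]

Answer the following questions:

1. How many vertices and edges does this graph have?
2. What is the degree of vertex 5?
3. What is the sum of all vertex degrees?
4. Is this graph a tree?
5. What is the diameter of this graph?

Count: 8 vertices, 7 edges.
Vertex 5 has neighbors [0, 3, 4], degree = 3.
Handshaking lemma: 2 * 7 = 14.
A graph is a tree iff it is connected and has exactly n-1 edges. This graph is connected (all 8 vertices in one component) and has 8-1 = 7 edges. It is a tree.
Diameter (longest shortest path) = 4.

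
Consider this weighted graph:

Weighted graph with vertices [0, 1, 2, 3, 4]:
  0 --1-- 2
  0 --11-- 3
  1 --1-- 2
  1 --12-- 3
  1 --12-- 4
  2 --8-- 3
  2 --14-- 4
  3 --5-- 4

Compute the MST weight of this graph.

Applying Kruskal's algorithm (sort edges by weight, add if no cycle):
  Add (0,2) w=1
  Add (1,2) w=1
  Add (3,4) w=5
  Add (2,3) w=8
  Skip (0,3) w=11 (creates cycle)
  Skip (1,3) w=12 (creates cycle)
  Skip (1,4) w=12 (creates cycle)
  Skip (2,4) w=14 (creates cycle)
MST weight = 15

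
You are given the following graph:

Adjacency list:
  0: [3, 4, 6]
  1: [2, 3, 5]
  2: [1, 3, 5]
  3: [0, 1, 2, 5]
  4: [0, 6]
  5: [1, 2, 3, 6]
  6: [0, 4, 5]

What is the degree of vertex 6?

Vertex 6 has neighbors [0, 4, 5], so deg(6) = 3.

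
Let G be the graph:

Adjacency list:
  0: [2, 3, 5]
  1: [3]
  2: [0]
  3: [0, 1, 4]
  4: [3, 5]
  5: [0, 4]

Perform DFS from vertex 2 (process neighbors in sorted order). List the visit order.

DFS from vertex 2 (neighbors processed in ascending order):
Visit order: 2, 0, 3, 1, 4, 5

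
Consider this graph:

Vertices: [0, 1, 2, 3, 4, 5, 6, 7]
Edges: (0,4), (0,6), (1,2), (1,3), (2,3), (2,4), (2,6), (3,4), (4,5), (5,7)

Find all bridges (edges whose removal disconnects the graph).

A bridge is an edge whose removal increases the number of connected components.
Bridges found: (4,5), (5,7)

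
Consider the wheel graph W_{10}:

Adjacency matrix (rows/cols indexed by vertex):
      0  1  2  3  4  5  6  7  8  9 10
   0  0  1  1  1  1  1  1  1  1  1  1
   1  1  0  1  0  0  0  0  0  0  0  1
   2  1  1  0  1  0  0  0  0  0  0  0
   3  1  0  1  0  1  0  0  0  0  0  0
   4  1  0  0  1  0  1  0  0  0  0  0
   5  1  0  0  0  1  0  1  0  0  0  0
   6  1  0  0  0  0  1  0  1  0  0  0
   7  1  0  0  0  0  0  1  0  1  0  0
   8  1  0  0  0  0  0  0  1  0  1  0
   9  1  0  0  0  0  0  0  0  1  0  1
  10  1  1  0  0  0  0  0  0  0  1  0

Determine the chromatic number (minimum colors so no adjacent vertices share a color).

W_{10} = C_{10} plus a hub adjacent to every cycle vertex.
The outer cycle needs 2 colors (even cycle); the hub is adjacent to all of them so needs a fresh color.
Chromatic number = 2 + 1 = 3.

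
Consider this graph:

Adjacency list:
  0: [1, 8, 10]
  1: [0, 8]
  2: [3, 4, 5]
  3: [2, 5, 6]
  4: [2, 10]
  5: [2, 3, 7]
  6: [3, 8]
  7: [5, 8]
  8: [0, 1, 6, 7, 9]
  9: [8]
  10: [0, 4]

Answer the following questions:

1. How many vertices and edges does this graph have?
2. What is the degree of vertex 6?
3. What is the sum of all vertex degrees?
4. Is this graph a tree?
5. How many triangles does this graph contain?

Count: 11 vertices, 14 edges.
Vertex 6 has neighbors [3, 8], degree = 2.
Handshaking lemma: 2 * 14 = 28.
A tree on 11 vertices has 10 edges. This graph has 14 edges (4 extra). Not a tree.
Number of triangles = 2.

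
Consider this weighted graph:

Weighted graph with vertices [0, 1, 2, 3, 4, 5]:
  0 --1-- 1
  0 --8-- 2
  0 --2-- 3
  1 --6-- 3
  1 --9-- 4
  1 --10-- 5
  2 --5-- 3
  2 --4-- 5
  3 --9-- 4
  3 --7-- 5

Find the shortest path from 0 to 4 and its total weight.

Using Dijkstra's algorithm from vertex 0:
Shortest path: 0 -> 1 -> 4
Total weight: 1 + 9 = 10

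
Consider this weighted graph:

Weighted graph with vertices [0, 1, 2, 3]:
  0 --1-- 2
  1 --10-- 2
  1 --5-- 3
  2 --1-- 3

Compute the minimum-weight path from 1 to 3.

Using Dijkstra's algorithm from vertex 1:
Shortest path: 1 -> 3
Total weight: 5 = 5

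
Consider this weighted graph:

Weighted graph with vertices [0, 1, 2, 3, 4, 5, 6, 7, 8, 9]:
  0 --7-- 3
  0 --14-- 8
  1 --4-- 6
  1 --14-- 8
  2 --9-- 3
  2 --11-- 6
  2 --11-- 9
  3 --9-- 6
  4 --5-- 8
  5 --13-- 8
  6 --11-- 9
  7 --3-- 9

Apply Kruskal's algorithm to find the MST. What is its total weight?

Applying Kruskal's algorithm (sort edges by weight, add if no cycle):
  Add (7,9) w=3
  Add (1,6) w=4
  Add (4,8) w=5
  Add (0,3) w=7
  Add (2,3) w=9
  Add (3,6) w=9
  Skip (2,6) w=11 (creates cycle)
  Add (2,9) w=11
  Skip (6,9) w=11 (creates cycle)
  Add (5,8) w=13
  Add (0,8) w=14
  Skip (1,8) w=14 (creates cycle)
MST weight = 75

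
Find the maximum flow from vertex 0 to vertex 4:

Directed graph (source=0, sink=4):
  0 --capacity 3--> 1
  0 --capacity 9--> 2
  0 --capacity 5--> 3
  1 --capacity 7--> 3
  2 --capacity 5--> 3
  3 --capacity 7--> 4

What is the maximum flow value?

Computing max flow:
  Flow on (0->2): 5/9
  Flow on (0->3): 2/5
  Flow on (2->3): 5/5
  Flow on (3->4): 7/7
Maximum flow = 7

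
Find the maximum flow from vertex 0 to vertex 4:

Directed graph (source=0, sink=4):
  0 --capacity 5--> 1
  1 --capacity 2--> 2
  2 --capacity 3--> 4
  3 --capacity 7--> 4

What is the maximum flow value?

Computing max flow:
  Flow on (0->1): 2/5
  Flow on (1->2): 2/2
  Flow on (2->4): 2/3
Maximum flow = 2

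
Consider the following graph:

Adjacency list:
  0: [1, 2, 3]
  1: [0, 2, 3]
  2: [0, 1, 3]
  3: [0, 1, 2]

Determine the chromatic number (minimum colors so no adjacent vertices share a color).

The graph has a maximum clique of size 4 (lower bound on chromatic number).
A valid 4-coloring: {0: 0, 1: 1, 2: 2, 3: 3}.
Chromatic number = 4.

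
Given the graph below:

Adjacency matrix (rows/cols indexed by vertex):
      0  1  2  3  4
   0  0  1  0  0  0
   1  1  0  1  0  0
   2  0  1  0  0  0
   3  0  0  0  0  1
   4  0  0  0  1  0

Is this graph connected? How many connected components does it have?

Checking connectivity: the graph has 2 connected component(s).
Components: [[0, 1, 2], [3, 4]]. The graph is NOT connected.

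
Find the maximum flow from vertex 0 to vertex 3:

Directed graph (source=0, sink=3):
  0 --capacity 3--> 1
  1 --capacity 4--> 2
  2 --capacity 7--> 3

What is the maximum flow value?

Computing max flow:
  Flow on (0->1): 3/3
  Flow on (1->2): 3/4
  Flow on (2->3): 3/7
Maximum flow = 3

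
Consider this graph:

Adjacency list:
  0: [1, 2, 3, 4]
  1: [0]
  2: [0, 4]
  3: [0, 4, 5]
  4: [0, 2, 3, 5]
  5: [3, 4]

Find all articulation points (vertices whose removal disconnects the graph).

An articulation point is a vertex whose removal disconnects the graph.
Articulation points: [0]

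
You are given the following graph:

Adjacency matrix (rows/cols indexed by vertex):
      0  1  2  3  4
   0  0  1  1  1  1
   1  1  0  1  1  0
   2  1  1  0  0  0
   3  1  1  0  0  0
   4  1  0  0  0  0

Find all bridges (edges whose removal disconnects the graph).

A bridge is an edge whose removal increases the number of connected components.
Bridges found: (0,4)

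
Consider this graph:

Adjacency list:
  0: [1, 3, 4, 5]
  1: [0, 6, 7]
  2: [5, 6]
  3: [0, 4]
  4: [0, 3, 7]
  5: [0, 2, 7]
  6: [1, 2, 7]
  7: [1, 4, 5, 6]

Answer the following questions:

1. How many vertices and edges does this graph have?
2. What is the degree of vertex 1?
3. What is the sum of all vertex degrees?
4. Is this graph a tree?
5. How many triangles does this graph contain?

Count: 8 vertices, 12 edges.
Vertex 1 has neighbors [0, 6, 7], degree = 3.
Handshaking lemma: 2 * 12 = 24.
A tree on 8 vertices has 7 edges. This graph has 12 edges (5 extra). Not a tree.
Number of triangles = 2.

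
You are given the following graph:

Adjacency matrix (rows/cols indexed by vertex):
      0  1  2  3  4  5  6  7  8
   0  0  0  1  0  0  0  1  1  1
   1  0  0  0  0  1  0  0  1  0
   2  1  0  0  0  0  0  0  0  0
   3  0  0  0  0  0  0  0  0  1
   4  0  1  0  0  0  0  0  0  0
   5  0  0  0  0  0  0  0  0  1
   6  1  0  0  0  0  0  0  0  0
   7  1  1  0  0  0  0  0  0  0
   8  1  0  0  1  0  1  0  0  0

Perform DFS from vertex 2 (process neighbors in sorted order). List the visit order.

DFS from vertex 2 (neighbors processed in ascending order):
Visit order: 2, 0, 6, 7, 1, 4, 8, 3, 5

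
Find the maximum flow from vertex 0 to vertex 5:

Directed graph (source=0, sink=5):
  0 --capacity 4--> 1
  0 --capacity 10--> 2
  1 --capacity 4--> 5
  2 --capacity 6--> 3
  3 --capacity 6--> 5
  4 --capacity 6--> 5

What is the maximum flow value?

Computing max flow:
  Flow on (0->1): 4/4
  Flow on (0->2): 6/10
  Flow on (1->5): 4/4
  Flow on (2->3): 6/6
  Flow on (3->5): 6/6
Maximum flow = 10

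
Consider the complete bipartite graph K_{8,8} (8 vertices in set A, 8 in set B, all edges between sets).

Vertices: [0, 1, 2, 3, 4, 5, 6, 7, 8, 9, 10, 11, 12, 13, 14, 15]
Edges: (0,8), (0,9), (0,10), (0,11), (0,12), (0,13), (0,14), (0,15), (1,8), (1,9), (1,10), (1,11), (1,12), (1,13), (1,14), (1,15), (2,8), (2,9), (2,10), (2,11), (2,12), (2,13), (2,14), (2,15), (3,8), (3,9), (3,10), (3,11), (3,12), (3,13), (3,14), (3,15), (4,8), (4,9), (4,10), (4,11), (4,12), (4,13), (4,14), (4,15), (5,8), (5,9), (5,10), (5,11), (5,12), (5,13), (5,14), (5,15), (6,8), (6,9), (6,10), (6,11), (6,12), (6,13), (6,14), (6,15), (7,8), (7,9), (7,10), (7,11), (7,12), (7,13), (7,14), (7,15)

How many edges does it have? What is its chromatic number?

K_{8,8} has 8 * 8 = 64 edges.
Bipartite graphs have chromatic number 2 (color each partition differently).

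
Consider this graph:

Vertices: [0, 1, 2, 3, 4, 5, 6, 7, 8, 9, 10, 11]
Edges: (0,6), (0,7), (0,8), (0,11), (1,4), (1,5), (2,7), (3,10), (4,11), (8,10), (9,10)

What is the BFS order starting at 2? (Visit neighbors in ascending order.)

BFS from vertex 2 (neighbors processed in ascending order):
Visit order: 2, 7, 0, 6, 8, 11, 10, 4, 3, 9, 1, 5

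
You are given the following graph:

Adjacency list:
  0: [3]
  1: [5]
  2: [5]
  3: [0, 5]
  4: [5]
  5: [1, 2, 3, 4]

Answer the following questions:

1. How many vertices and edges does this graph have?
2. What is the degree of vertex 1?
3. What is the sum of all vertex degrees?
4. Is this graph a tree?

Count: 6 vertices, 5 edges.
Vertex 1 has neighbors [5], degree = 1.
Handshaking lemma: 2 * 5 = 10.
A graph is a tree iff it is connected and has exactly n-1 edges. This graph is connected (all 6 vertices in one component) and has 6-1 = 5 edges. It is a tree.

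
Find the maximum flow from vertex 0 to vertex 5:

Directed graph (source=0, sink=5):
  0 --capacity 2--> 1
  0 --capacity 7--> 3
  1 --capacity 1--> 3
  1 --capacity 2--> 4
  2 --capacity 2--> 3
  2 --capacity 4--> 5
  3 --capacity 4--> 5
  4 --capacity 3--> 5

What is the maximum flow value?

Computing max flow:
  Flow on (0->1): 2/2
  Flow on (0->3): 4/7
  Flow on (1->4): 2/2
  Flow on (3->5): 4/4
  Flow on (4->5): 2/3
Maximum flow = 6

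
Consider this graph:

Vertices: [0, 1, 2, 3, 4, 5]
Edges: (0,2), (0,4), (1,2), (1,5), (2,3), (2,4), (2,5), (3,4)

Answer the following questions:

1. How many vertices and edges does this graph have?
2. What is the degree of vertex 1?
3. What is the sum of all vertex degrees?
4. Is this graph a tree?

Count: 6 vertices, 8 edges.
Vertex 1 has neighbors [2, 5], degree = 2.
Handshaking lemma: 2 * 8 = 16.
A tree on 6 vertices has 5 edges. This graph has 8 edges (3 extra). Not a tree.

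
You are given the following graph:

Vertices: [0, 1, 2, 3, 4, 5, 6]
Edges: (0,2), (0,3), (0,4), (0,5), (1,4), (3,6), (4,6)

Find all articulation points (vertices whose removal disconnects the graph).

An articulation point is a vertex whose removal disconnects the graph.
Articulation points: [0, 4]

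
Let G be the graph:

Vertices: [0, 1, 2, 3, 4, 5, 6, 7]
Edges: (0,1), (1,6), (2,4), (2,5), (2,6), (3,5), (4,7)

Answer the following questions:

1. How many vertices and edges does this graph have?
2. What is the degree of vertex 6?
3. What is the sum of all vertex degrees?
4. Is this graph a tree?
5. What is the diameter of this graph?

Count: 8 vertices, 7 edges.
Vertex 6 has neighbors [1, 2], degree = 2.
Handshaking lemma: 2 * 7 = 14.
A graph is a tree iff it is connected and has exactly n-1 edges. This graph is connected (all 8 vertices in one component) and has 8-1 = 7 edges. It is a tree.
Diameter (longest shortest path) = 5.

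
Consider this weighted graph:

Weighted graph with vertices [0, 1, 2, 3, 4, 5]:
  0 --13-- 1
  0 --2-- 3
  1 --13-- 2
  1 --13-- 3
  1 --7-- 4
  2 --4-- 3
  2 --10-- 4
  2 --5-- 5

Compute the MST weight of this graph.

Applying Kruskal's algorithm (sort edges by weight, add if no cycle):
  Add (0,3) w=2
  Add (2,3) w=4
  Add (2,5) w=5
  Add (1,4) w=7
  Add (2,4) w=10
  Skip (0,1) w=13 (creates cycle)
  Skip (1,3) w=13 (creates cycle)
  Skip (1,2) w=13 (creates cycle)
MST weight = 28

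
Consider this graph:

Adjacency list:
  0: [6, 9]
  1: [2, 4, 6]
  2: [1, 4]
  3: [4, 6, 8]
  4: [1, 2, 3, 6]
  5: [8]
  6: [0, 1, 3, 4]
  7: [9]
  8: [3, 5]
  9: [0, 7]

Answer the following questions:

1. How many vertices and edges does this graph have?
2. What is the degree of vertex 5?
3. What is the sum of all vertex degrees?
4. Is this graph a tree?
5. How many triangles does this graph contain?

Count: 10 vertices, 12 edges.
Vertex 5 has neighbors [8], degree = 1.
Handshaking lemma: 2 * 12 = 24.
A tree on 10 vertices has 9 edges. This graph has 12 edges (3 extra). Not a tree.
Number of triangles = 3.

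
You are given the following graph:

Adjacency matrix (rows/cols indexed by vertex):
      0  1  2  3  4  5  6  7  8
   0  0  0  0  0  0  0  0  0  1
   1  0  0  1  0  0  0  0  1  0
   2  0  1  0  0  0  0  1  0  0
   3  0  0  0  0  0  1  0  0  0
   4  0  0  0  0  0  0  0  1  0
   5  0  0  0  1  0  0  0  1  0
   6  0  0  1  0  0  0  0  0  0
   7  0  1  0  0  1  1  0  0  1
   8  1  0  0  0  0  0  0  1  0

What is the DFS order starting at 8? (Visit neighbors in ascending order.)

DFS from vertex 8 (neighbors processed in ascending order):
Visit order: 8, 0, 7, 1, 2, 6, 4, 5, 3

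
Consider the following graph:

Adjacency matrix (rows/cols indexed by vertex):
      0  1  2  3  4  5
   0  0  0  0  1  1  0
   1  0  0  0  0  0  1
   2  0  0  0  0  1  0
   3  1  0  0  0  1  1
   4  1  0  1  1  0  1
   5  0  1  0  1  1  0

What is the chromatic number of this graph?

The graph has a maximum clique of size 3 (lower bound on chromatic number).
A valid 3-coloring: {0: 2, 1: 0, 2: 1, 3: 1, 4: 0, 5: 2}.
Chromatic number = 3.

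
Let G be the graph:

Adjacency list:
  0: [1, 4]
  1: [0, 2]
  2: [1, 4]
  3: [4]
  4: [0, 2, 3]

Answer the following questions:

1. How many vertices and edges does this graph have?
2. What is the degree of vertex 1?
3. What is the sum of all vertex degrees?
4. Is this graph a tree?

Count: 5 vertices, 5 edges.
Vertex 1 has neighbors [0, 2], degree = 2.
Handshaking lemma: 2 * 5 = 10.
A tree on 5 vertices has 4 edges. This graph has 5 edges (1 extra). Not a tree.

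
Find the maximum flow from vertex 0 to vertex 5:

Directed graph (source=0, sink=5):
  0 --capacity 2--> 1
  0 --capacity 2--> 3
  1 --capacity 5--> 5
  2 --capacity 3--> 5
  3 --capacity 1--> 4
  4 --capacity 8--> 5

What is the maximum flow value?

Computing max flow:
  Flow on (0->1): 2/2
  Flow on (0->3): 1/2
  Flow on (1->5): 2/5
  Flow on (3->4): 1/1
  Flow on (4->5): 1/8
Maximum flow = 3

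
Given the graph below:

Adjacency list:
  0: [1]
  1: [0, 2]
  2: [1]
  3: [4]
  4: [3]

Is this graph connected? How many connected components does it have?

Checking connectivity: the graph has 2 connected component(s).
Components: [[0, 1, 2], [3, 4]]. The graph is NOT connected.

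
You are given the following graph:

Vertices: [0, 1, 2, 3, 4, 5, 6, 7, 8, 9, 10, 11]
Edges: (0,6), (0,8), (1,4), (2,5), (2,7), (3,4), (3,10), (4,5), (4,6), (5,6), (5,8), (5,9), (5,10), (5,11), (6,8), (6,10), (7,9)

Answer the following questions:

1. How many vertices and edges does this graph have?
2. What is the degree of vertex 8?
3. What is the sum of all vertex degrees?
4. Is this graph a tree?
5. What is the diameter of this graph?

Count: 12 vertices, 17 edges.
Vertex 8 has neighbors [0, 5, 6], degree = 3.
Handshaking lemma: 2 * 17 = 34.
A tree on 12 vertices has 11 edges. This graph has 17 edges (6 extra). Not a tree.
Diameter (longest shortest path) = 4.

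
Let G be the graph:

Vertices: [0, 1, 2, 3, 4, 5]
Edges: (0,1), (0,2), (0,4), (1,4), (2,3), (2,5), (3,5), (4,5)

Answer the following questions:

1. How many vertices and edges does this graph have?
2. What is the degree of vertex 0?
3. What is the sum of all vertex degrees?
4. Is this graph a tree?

Count: 6 vertices, 8 edges.
Vertex 0 has neighbors [1, 2, 4], degree = 3.
Handshaking lemma: 2 * 8 = 16.
A tree on 6 vertices has 5 edges. This graph has 8 edges (3 extra). Not a tree.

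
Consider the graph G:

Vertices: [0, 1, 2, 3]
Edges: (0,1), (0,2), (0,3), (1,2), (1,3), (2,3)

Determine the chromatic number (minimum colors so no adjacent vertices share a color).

The graph has a maximum clique of size 4 (lower bound on chromatic number).
A valid 4-coloring: {0: 0, 1: 1, 2: 2, 3: 3}.
Chromatic number = 4.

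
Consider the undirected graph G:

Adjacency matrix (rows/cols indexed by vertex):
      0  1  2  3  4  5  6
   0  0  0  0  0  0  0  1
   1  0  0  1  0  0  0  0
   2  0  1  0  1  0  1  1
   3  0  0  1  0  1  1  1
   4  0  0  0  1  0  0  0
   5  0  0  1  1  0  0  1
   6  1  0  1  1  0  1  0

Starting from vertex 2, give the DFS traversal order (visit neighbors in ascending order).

DFS from vertex 2 (neighbors processed in ascending order):
Visit order: 2, 1, 3, 4, 5, 6, 0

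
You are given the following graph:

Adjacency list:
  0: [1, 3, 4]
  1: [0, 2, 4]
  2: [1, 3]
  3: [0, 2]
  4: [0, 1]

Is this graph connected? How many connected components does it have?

Checking connectivity: the graph has 1 connected component(s).
All vertices are reachable from each other. The graph IS connected.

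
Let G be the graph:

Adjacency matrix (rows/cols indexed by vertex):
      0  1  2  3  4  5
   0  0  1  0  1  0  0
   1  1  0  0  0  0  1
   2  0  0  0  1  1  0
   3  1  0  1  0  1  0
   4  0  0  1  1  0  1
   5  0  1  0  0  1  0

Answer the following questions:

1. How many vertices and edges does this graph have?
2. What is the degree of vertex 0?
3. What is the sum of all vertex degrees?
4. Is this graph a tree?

Count: 6 vertices, 7 edges.
Vertex 0 has neighbors [1, 3], degree = 2.
Handshaking lemma: 2 * 7 = 14.
A tree on 6 vertices has 5 edges. This graph has 7 edges (2 extra). Not a tree.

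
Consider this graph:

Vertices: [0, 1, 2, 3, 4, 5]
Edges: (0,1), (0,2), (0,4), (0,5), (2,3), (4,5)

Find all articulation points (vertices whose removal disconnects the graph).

An articulation point is a vertex whose removal disconnects the graph.
Articulation points: [0, 2]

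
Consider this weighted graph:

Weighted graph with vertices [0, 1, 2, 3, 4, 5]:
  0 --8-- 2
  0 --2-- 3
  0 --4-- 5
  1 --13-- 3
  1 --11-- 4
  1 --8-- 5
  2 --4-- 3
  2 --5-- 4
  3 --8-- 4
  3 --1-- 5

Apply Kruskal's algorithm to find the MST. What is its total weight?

Applying Kruskal's algorithm (sort edges by weight, add if no cycle):
  Add (3,5) w=1
  Add (0,3) w=2
  Skip (0,5) w=4 (creates cycle)
  Add (2,3) w=4
  Add (2,4) w=5
  Skip (0,2) w=8 (creates cycle)
  Add (1,5) w=8
  Skip (3,4) w=8 (creates cycle)
  Skip (1,4) w=11 (creates cycle)
  Skip (1,3) w=13 (creates cycle)
MST weight = 20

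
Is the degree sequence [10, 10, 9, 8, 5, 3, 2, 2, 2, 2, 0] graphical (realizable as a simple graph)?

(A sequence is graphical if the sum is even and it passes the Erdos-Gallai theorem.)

Sum of degrees = 53. Sum is odd, so the sequence is NOT graphical.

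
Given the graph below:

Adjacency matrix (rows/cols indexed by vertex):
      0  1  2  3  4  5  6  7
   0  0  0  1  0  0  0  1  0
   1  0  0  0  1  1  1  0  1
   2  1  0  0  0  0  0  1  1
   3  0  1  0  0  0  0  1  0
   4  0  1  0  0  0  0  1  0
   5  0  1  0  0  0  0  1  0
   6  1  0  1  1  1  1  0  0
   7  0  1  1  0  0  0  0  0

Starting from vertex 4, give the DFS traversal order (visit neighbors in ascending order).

DFS from vertex 4 (neighbors processed in ascending order):
Visit order: 4, 1, 3, 6, 0, 2, 7, 5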